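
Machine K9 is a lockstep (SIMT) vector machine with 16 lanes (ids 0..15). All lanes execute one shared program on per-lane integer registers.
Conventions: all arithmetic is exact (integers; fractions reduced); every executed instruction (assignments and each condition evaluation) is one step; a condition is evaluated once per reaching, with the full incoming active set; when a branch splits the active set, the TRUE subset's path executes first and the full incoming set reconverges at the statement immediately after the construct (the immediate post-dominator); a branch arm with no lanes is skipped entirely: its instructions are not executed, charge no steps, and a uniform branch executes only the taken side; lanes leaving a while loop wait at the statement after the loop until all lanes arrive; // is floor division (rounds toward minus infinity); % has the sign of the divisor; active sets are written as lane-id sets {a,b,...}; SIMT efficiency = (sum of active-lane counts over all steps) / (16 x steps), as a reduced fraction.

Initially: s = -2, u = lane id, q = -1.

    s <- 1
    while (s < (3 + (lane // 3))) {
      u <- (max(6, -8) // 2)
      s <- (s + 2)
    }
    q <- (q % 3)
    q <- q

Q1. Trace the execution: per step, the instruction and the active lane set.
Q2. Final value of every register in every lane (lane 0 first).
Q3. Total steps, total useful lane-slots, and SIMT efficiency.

step 0: s <- 1                       {0,1,2,3,4,5,6,7,8,9,10,11,12,13,14,15}
step 1: eval (s < (3 + (lane // 3))) {0,1,2,3,4,5,6,7,8,9,10,11,12,13,14,15}
step 2: u <- (max(6, -8) // 2)       {0,1,2,3,4,5,6,7,8,9,10,11,12,13,14,15}
step 3: s <- (s + 2)                 {0,1,2,3,4,5,6,7,8,9,10,11,12,13,14,15}
step 4: eval (s < (3 + (lane // 3))) {0,1,2,3,4,5,6,7,8,9,10,11,12,13,14,15}
step 5: u <- (max(6, -8) // 2)       {3,4,5,6,7,8,9,10,11,12,13,14,15}
step 6: s <- (s + 2)                 {3,4,5,6,7,8,9,10,11,12,13,14,15}
step 7: eval (s < (3 + (lane // 3))) {3,4,5,6,7,8,9,10,11,12,13,14,15}
step 8: u <- (max(6, -8) // 2)       {9,10,11,12,13,14,15}
step 9: s <- (s + 2)                 {9,10,11,12,13,14,15}
step 10: eval (s < (3 + (lane // 3))) {9,10,11,12,13,14,15}
step 11: u <- (max(6, -8) // 2)       {15}
step 12: s <- (s + 2)                 {15}
step 13: eval (s < (3 + (lane // 3))) {15}
step 14: q <- (q % 3)                 {0,1,2,3,4,5,6,7,8,9,10,11,12,13,14,15}
step 15: q <- q                       {0,1,2,3,4,5,6,7,8,9,10,11,12,13,14,15}

Answer: 16 steps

s: 3,3,3,5,5,5,5,5,5,7,7,7,7,7,7,9
u: 3,3,3,3,3,3,3,3,3,3,3,3,3,3,3,3
q: 2,2,2,2,2,2,2,2,2,2,2,2,2,2,2,2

steps = 16; useful = 175; efficiency = 175/256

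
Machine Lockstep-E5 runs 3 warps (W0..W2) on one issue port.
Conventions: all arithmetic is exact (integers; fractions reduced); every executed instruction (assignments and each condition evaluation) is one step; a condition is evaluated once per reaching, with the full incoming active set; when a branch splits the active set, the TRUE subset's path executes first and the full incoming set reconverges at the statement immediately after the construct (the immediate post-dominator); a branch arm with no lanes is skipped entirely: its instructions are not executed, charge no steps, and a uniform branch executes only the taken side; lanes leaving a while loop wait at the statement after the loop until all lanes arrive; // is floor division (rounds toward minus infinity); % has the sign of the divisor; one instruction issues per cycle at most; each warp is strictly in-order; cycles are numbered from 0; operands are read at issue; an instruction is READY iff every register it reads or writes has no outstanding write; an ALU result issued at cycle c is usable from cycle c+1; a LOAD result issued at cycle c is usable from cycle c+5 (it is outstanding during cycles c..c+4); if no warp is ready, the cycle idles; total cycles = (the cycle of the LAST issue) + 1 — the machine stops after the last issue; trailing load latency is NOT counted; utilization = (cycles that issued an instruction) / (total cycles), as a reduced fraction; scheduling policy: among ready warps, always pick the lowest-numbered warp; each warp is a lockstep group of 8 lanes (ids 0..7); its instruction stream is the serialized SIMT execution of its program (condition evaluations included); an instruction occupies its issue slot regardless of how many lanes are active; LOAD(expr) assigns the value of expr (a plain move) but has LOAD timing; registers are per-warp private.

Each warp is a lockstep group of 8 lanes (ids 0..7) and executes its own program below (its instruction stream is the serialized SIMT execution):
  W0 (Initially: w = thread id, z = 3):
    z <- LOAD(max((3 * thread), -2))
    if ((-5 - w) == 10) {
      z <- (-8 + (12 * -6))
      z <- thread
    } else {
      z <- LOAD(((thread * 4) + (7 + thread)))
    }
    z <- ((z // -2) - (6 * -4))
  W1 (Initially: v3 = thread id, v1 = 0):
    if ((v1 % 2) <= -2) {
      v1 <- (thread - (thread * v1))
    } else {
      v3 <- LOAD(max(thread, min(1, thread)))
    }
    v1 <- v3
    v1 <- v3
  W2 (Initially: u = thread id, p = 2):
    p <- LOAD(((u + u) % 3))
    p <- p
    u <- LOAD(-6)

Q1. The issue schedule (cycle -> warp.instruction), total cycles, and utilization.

cycle 0: W0.I0
cycle 1: W0.I1
cycle 2: W1.I0
cycle 3: W1.I1
cycle 4: W2.I0
cycle 5: W0.I2
cycle 6: idle
cycle 7: idle
cycle 8: W1.I2
cycle 9: W1.I3
cycle 10: W0.I3
cycle 11: W2.I1
cycle 12: W2.I2

Answer: 13 cycles, utilization 11/13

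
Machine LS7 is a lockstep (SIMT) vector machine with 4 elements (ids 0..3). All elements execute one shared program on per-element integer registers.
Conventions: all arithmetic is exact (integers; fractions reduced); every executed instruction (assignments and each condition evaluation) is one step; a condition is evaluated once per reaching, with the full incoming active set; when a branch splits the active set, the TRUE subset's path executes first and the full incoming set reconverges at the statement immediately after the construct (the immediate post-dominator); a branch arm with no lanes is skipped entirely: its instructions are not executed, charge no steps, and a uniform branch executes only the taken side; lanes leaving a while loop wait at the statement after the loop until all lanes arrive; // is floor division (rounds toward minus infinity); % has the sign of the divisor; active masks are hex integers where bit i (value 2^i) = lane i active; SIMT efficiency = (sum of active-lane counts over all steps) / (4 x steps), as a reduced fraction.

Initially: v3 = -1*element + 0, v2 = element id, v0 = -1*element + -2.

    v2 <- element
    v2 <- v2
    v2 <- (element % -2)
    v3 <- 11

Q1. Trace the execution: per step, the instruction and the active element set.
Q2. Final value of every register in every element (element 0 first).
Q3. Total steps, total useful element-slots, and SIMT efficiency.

step 0: v2 <- element                0xf
step 1: v2 <- v2                     0xf
step 2: v2 <- (element % -2)         0xf
step 3: v3 <- 11                     0xf

Answer: 4 steps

v3: 11,11,11,11
v2: 0,-1,0,-1
v0: -2,-3,-4,-5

steps = 4; useful = 16; efficiency = 16/16 = 1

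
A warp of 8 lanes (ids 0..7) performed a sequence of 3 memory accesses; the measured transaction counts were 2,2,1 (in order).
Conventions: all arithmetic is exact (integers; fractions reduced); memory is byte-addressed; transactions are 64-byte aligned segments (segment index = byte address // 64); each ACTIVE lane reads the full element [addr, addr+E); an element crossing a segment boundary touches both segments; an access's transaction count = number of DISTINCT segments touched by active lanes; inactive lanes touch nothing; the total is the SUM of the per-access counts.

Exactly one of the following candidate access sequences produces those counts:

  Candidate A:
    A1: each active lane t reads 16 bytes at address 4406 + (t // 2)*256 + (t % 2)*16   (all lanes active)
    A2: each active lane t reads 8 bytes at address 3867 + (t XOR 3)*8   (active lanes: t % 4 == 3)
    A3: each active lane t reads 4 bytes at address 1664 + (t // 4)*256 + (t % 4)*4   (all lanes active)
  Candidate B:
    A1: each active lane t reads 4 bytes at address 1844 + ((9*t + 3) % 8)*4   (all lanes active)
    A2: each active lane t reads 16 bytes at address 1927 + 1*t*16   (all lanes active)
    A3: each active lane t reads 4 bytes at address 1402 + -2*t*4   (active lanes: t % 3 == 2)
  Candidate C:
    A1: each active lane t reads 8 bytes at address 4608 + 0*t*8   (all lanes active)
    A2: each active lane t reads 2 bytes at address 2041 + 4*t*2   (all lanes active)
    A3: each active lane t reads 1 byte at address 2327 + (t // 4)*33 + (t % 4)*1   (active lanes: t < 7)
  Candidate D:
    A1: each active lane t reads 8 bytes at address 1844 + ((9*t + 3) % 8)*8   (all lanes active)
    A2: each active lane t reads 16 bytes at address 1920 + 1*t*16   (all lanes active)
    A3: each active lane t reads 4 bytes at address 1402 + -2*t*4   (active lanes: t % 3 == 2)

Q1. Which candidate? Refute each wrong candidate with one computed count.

A: A1 gives 8 transactions, not 2
B: A2 gives 3 transactions, not 2
C: A1 gives 1 transaction, not 2
D: all counts match (2,2,1)

Answer: D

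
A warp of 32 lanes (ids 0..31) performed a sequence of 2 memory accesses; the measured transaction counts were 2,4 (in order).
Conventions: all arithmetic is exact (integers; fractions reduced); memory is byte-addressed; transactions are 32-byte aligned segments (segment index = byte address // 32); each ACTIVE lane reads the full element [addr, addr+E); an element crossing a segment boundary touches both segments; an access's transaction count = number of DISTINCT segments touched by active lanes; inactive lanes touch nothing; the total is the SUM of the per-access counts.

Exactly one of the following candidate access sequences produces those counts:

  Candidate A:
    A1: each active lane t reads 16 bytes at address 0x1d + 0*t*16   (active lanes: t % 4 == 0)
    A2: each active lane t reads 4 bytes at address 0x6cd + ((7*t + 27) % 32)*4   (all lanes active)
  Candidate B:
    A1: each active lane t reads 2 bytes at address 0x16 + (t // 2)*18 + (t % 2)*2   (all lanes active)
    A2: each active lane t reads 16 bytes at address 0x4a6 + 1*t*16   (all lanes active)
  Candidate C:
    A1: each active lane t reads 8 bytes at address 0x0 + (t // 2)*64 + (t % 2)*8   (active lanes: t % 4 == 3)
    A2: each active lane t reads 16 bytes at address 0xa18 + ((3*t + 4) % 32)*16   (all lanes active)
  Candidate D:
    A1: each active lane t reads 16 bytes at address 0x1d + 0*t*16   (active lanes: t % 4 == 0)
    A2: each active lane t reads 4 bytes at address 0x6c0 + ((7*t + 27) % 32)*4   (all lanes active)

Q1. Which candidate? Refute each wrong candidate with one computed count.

A: A2 gives 5 transactions, not 4
B: A1 gives 10 transactions, not 2
C: A1 gives 8 transactions, not 2
D: all counts match (2,4)

Answer: D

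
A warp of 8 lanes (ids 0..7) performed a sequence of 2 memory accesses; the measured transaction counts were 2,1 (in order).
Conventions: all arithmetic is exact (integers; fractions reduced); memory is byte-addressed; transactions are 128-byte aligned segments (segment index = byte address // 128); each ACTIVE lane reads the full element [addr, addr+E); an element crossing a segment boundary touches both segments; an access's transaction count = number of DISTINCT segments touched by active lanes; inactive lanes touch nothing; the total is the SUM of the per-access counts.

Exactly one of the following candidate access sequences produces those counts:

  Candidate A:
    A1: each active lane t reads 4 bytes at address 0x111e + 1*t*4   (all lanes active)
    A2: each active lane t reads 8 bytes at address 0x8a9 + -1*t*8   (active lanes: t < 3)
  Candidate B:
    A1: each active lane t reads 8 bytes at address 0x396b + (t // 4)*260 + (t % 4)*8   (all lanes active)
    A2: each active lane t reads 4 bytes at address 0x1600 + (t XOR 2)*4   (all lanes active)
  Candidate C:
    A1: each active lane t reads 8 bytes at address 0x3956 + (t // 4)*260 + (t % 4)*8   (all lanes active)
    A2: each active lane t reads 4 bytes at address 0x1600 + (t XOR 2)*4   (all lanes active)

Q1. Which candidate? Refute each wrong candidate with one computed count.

A: A1 gives 1 transaction, not 2
B: A1 gives 4 transactions, not 2
C: all counts match (2,1)

Answer: C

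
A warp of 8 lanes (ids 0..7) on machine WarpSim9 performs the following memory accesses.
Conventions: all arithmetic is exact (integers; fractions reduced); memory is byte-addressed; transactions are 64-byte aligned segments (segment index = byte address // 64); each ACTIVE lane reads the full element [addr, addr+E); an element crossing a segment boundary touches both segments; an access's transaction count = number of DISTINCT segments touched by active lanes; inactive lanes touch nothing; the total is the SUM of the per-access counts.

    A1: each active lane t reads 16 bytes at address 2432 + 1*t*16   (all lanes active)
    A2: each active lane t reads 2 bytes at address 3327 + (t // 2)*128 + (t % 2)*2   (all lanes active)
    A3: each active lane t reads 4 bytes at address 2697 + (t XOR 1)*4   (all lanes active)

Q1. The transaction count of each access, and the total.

A1: 2 transactions
A2: 8 transactions
A3: 1 transaction

Answer: 2,8,1; total 11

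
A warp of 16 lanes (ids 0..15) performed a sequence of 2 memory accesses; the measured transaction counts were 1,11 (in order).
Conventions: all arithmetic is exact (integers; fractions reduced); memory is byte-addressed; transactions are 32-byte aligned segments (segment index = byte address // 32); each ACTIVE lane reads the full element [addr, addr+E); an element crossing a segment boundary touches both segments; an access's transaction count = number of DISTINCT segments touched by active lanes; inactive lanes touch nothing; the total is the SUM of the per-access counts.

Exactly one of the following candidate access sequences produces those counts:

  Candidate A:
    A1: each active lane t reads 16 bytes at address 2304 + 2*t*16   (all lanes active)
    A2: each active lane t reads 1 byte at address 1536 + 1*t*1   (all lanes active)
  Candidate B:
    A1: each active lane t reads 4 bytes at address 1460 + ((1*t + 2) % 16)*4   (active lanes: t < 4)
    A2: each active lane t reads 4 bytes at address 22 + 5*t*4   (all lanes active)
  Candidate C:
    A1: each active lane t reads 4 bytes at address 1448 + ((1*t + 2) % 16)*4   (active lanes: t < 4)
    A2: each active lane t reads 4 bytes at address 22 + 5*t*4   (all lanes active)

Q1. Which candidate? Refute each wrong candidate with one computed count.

A: A1 gives 16 transactions, not 1
B: A1 gives 2 transactions, not 1
C: all counts match (1,11)

Answer: C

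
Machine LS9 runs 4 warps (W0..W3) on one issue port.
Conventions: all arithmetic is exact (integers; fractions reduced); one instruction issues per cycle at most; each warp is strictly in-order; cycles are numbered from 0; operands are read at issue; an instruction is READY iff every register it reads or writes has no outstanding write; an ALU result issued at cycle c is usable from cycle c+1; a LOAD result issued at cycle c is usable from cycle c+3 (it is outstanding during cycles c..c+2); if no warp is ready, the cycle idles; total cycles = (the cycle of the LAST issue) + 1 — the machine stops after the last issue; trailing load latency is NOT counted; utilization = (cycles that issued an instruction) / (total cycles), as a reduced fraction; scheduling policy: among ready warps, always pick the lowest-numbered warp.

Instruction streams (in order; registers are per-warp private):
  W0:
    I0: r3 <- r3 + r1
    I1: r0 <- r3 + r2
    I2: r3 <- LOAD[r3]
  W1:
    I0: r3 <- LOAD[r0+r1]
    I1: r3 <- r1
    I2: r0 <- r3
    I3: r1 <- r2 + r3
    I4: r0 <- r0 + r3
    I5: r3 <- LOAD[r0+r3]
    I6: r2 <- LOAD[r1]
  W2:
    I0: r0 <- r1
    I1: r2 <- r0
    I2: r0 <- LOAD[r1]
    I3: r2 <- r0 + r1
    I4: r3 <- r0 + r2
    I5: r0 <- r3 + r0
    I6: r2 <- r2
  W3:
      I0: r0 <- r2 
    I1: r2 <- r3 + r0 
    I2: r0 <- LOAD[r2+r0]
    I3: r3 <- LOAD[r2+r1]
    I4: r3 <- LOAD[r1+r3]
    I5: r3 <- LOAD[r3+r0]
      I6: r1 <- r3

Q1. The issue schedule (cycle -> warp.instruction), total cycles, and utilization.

cycle 0: W0.I0
cycle 1: W0.I1
cycle 2: W0.I2
cycle 3: W1.I0
cycle 4: W2.I0
cycle 5: W2.I1
cycle 6: W1.I1
cycle 7: W1.I2
cycle 8: W1.I3
cycle 9: W1.I4
cycle 10: W1.I5
cycle 11: W1.I6
cycle 12: W2.I2
cycle 13: W3.I0
cycle 14: W3.I1
cycle 15: W2.I3
cycle 16: W2.I4
cycle 17: W2.I5
cycle 18: W2.I6
cycle 19: W3.I2
cycle 20: W3.I3
cycle 21: idle
cycle 22: idle
cycle 23: W3.I4
cycle 24: idle
cycle 25: idle
cycle 26: W3.I5
cycle 27: idle
cycle 28: idle
cycle 29: W3.I6

Answer: 30 cycles, utilization 4/5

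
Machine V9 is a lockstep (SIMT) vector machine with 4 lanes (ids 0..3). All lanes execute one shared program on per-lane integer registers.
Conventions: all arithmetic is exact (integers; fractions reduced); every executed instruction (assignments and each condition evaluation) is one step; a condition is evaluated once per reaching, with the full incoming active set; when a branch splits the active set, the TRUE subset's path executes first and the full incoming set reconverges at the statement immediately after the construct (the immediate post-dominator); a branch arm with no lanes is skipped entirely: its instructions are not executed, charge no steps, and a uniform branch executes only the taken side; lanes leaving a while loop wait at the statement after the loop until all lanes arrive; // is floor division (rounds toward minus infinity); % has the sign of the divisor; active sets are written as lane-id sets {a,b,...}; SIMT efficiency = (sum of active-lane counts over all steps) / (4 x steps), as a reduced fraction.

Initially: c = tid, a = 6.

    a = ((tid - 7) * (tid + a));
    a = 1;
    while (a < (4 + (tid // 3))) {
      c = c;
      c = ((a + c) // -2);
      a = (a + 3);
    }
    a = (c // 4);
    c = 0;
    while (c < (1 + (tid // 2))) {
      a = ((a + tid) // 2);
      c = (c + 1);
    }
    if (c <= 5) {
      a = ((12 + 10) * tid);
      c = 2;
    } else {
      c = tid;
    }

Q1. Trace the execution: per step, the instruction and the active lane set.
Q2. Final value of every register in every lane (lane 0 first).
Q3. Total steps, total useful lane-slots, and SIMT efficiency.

step 0: a <- ((tid - 7) * (tid + a)) {0,1,2,3}
step 1: a <- 1                       {0,1,2,3}
step 2: eval (a < (4 + (tid // 3)))  {0,1,2,3}
step 3: c <- c                       {0,1,2,3}
step 4: c <- ((a + c) // -2)         {0,1,2,3}
step 5: a <- (a + 3)                 {0,1,2,3}
step 6: eval (a < (4 + (tid // 3)))  {0,1,2,3}
step 7: c <- c                       {3}
step 8: c <- ((a + c) // -2)         {3}
step 9: a <- (a + 3)                 {3}
step 10: eval (a < (4 + (tid // 3)))  {3}
step 11: a <- (c // 4)                {0,1,2,3}
step 12: c <- 0                       {0,1,2,3}
step 13: eval (c < (1 + (tid // 2)))  {0,1,2,3}
step 14: a <- ((a + tid) // 2)        {0,1,2,3}
step 15: c <- (c + 1)                 {0,1,2,3}
step 16: eval (c < (1 + (tid // 2)))  {0,1,2,3}
step 17: a <- ((a + tid) // 2)        {2,3}
step 18: c <- (c + 1)                 {2,3}
step 19: eval (c < (1 + (tid // 2)))  {2,3}
step 20: eval (c <= 5)                {0,1,2,3}
step 21: a <- ((12 + 10) * tid)       {0,1,2,3}
step 22: c <- 2                       {0,1,2,3}

Answer: 23 steps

c: 2,2,2,2
a: 0,22,44,66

steps = 23; useful = 74; efficiency = 74/92 = 37/46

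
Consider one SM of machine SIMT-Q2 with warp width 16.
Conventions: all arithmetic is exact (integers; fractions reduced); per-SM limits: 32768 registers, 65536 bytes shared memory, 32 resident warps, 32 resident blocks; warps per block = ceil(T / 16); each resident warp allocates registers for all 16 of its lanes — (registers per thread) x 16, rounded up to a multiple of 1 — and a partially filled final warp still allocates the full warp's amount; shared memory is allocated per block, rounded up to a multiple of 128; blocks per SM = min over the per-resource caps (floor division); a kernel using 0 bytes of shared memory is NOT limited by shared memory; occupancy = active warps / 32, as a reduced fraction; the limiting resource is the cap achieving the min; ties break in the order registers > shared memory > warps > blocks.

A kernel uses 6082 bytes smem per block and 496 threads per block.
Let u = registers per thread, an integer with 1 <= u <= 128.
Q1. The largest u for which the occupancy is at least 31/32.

Answer: u = 66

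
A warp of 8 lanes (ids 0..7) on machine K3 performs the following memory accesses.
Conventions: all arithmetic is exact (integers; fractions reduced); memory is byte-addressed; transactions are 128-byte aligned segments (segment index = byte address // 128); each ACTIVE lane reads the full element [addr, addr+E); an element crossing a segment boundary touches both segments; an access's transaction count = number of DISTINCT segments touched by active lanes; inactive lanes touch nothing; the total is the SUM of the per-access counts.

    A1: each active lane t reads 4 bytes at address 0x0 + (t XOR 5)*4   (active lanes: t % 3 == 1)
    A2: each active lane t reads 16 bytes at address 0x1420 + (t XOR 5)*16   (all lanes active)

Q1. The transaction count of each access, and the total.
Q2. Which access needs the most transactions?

A1: 1 transaction
A2: 2 transactions

Answer: 1,2; total 3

Answer: A2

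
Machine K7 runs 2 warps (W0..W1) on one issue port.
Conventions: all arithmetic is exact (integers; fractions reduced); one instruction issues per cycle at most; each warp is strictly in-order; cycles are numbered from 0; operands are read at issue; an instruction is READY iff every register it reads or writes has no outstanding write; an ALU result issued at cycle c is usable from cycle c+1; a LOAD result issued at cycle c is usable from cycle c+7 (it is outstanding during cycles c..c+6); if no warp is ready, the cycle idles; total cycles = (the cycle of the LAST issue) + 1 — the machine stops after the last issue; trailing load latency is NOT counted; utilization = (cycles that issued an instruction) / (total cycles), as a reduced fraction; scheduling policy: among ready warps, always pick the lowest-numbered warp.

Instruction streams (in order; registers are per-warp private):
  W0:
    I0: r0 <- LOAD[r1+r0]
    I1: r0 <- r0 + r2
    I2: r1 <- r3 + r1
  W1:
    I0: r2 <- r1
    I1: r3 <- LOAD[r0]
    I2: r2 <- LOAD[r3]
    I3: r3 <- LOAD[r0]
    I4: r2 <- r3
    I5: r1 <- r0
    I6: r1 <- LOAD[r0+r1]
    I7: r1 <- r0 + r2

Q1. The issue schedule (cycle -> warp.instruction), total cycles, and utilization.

cycle 0: W0.I0
cycle 1: W1.I0
cycle 2: W1.I1
cycle 3: idle
cycle 4: idle
cycle 5: idle
cycle 6: idle
cycle 7: W0.I1
cycle 8: W0.I2
cycle 9: W1.I2
cycle 10: W1.I3
cycle 11: idle
cycle 12: idle
cycle 13: idle
cycle 14: idle
cycle 15: idle
cycle 16: idle
cycle 17: W1.I4
cycle 18: W1.I5
cycle 19: W1.I6
cycle 20: idle
cycle 21: idle
cycle 22: idle
cycle 23: idle
cycle 24: idle
cycle 25: idle
cycle 26: W1.I7

Answer: 27 cycles, utilization 11/27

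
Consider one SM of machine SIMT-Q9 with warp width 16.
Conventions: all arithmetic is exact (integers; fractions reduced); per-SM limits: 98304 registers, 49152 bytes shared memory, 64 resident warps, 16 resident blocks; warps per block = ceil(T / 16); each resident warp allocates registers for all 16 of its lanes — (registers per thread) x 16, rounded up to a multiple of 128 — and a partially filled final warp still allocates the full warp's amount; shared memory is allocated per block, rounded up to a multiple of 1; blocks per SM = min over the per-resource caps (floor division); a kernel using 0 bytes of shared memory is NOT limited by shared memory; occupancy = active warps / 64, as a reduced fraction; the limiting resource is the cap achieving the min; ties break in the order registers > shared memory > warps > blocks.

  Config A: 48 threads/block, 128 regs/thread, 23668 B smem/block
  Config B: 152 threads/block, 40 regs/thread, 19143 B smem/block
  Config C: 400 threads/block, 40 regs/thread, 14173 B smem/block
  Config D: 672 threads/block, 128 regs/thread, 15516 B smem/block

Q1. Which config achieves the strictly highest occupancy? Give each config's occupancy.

occupancies: A 3/32, B 5/16, C 25/32, D 21/32

Answer: C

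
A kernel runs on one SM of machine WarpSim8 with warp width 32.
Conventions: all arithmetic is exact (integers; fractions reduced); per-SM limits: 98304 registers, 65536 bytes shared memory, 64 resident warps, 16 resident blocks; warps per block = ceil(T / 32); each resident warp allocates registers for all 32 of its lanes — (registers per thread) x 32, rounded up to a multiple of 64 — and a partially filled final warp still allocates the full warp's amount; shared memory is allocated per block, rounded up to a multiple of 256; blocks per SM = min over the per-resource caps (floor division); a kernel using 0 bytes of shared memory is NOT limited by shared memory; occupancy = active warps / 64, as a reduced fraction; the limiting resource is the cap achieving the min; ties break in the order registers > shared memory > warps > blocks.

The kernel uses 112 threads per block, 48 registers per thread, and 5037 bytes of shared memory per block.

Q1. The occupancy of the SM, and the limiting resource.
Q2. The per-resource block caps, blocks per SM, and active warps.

Answer: occupancy 3/4, limited by shared memory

registers: 16 blocks
shared memory: 12 blocks
warps: 16 blocks
blocks: 16 blocks

Answer: 12 blocks, 48 active warps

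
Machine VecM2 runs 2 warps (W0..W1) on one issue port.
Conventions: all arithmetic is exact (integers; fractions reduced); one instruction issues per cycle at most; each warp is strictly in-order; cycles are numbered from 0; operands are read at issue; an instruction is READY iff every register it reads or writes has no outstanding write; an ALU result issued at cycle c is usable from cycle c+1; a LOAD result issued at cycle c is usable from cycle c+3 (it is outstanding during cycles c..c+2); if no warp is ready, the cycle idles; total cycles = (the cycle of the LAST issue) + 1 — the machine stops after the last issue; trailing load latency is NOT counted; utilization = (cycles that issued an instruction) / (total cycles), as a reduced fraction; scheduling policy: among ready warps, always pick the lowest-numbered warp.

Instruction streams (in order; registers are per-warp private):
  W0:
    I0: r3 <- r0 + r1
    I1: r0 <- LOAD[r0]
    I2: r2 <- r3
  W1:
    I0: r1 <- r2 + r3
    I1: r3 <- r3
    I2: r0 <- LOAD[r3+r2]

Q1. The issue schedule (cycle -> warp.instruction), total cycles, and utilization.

cycle 0: W0.I0
cycle 1: W0.I1
cycle 2: W0.I2
cycle 3: W1.I0
cycle 4: W1.I1
cycle 5: W1.I2

Answer: 6 cycles, utilization 1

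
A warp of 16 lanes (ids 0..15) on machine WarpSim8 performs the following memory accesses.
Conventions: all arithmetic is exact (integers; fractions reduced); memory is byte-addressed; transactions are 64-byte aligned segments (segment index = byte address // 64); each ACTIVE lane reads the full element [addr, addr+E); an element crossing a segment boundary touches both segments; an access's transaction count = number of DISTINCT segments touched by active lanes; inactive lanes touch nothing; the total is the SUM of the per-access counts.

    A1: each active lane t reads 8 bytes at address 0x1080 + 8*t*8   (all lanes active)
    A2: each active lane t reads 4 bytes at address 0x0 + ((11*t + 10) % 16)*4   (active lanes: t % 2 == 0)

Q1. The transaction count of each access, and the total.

A1: 16 transactions
A2: 1 transaction

Answer: 16,1; total 17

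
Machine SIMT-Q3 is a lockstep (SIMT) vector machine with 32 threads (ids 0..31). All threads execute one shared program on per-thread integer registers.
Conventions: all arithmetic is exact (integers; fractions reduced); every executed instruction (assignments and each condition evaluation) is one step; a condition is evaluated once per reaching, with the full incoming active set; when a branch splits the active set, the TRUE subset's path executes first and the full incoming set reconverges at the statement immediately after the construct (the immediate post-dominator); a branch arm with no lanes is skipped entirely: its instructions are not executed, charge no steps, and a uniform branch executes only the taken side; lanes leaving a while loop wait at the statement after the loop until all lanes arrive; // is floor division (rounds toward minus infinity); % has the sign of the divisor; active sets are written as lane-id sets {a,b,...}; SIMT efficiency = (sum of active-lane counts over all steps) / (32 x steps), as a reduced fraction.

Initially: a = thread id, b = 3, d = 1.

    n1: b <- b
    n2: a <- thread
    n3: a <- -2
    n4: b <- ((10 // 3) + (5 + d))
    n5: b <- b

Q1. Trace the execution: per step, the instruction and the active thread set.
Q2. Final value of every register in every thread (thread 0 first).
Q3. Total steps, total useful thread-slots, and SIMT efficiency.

step 0: b <- b                       {0,1,2,3,4,5,6,7,8,9,10,11,12,13,14,15,16,17,18,19,20,21,22,23,24,25,26,27,28,29,30,31}
step 1: a <- thread                  {0,1,2,3,4,5,6,7,8,9,10,11,12,13,14,15,16,17,18,19,20,21,22,23,24,25,26,27,28,29,30,31}
step 2: a <- -2                      {0,1,2,3,4,5,6,7,8,9,10,11,12,13,14,15,16,17,18,19,20,21,22,23,24,25,26,27,28,29,30,31}
step 3: b <- ((10 // 3) + (5 + d))   {0,1,2,3,4,5,6,7,8,9,10,11,12,13,14,15,16,17,18,19,20,21,22,23,24,25,26,27,28,29,30,31}
step 4: b <- b                       {0,1,2,3,4,5,6,7,8,9,10,11,12,13,14,15,16,17,18,19,20,21,22,23,24,25,26,27,28,29,30,31}

Answer: 5 steps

a: -2,-2,-2,-2,-2,-2,-2,-2,-2,-2,-2,-2,-2,-2,-2,-2,-2,-2,-2,-2,-2,-2,-2,-2,-2,-2,-2,-2,-2,-2,-2,-2
b: 9,9,9,9,9,9,9,9,9,9,9,9,9,9,9,9,9,9,9,9,9,9,9,9,9,9,9,9,9,9,9,9
d: 1,1,1,1,1,1,1,1,1,1,1,1,1,1,1,1,1,1,1,1,1,1,1,1,1,1,1,1,1,1,1,1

steps = 5; useful = 160; efficiency = 160/160 = 1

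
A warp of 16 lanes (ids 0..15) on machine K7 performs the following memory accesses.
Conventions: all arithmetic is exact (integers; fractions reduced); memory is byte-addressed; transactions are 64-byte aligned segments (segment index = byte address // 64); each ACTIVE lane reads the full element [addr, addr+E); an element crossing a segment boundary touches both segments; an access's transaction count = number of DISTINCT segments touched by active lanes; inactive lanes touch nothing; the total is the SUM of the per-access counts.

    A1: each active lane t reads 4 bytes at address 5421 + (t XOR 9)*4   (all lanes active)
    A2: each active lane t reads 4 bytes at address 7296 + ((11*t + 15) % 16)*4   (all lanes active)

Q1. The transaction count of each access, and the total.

A1: 2 transactions
A2: 1 transaction

Answer: 2,1; total 3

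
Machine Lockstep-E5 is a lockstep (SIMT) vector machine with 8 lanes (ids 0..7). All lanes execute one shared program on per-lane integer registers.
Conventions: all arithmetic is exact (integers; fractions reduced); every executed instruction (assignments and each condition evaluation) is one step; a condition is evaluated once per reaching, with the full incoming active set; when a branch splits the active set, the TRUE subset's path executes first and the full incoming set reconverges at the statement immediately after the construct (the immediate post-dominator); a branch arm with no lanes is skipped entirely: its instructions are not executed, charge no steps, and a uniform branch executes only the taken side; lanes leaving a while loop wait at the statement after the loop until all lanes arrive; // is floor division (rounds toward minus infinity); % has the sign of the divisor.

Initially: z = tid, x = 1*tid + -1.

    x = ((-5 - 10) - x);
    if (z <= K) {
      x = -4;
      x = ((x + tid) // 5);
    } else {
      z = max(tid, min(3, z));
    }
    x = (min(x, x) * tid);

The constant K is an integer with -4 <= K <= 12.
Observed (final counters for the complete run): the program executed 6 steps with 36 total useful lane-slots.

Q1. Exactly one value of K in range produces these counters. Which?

Answer: K = 3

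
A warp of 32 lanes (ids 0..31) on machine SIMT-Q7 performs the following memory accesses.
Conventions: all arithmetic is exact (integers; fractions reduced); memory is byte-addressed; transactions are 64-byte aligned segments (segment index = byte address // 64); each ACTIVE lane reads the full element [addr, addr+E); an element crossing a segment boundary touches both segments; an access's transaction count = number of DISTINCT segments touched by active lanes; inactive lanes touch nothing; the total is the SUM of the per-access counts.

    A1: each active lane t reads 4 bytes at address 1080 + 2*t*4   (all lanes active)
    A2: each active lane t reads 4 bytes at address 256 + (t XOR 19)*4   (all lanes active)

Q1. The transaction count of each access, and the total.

A1: 5 transactions
A2: 2 transactions

Answer: 5,2; total 7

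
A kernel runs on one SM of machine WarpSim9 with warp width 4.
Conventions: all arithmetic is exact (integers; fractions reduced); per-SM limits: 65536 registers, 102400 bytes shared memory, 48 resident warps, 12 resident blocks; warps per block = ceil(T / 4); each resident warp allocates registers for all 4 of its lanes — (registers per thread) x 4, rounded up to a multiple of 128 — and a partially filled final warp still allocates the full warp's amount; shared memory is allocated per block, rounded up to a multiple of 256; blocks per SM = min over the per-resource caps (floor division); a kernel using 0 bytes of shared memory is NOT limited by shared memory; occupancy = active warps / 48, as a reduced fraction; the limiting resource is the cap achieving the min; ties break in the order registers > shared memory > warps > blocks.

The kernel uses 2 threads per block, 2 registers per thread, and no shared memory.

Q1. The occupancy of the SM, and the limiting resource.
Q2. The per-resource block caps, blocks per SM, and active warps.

Answer: occupancy 1/4, limited by blocks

registers: 512 blocks
shared memory: no limit (kernel uses none)
warps: 48 blocks
blocks: 12 blocks

Answer: 12 blocks, 12 active warps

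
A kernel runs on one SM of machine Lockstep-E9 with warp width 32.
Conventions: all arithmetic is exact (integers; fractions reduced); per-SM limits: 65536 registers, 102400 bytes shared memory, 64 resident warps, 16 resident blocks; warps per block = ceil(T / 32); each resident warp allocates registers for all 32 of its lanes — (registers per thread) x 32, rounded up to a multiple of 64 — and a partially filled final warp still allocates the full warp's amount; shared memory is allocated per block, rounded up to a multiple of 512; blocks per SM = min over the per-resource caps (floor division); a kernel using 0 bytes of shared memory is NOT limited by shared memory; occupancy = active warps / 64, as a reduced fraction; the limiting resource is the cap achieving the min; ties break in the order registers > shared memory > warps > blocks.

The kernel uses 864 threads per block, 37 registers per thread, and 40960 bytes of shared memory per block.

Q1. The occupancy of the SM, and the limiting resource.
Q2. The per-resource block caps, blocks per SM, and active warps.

Answer: occupancy 27/64, limited by registers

registers: 1 block
shared memory: 2 blocks
warps: 2 blocks
blocks: 16 blocks

Answer: 1 block, 27 active warps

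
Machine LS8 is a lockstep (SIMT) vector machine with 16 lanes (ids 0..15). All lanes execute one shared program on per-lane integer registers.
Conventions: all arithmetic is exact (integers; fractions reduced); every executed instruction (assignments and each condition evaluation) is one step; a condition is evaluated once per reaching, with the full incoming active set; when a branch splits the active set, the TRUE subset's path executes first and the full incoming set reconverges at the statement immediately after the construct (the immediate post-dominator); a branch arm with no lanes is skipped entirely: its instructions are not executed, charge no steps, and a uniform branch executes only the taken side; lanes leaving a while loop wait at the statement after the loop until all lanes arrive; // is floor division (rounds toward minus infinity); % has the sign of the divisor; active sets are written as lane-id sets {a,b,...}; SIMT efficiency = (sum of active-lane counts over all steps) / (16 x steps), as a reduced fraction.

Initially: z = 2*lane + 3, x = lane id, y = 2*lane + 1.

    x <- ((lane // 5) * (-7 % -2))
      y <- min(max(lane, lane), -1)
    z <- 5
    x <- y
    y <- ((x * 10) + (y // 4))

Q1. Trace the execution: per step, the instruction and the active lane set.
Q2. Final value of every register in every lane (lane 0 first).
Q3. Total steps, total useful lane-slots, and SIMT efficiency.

step 0: x <- ((lane // 5) * (-7 % -2)) {0,1,2,3,4,5,6,7,8,9,10,11,12,13,14,15}
step 1: y <- min(max(lane, lane), -1) {0,1,2,3,4,5,6,7,8,9,10,11,12,13,14,15}
step 2: z <- 5                       {0,1,2,3,4,5,6,7,8,9,10,11,12,13,14,15}
step 3: x <- y                       {0,1,2,3,4,5,6,7,8,9,10,11,12,13,14,15}
step 4: y <- ((x * 10) + (y // 4))   {0,1,2,3,4,5,6,7,8,9,10,11,12,13,14,15}

Answer: 5 steps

z: 5,5,5,5,5,5,5,5,5,5,5,5,5,5,5,5
x: -1,-1,-1,-1,-1,-1,-1,-1,-1,-1,-1,-1,-1,-1,-1,-1
y: -11,-11,-11,-11,-11,-11,-11,-11,-11,-11,-11,-11,-11,-11,-11,-11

steps = 5; useful = 80; efficiency = 80/80 = 1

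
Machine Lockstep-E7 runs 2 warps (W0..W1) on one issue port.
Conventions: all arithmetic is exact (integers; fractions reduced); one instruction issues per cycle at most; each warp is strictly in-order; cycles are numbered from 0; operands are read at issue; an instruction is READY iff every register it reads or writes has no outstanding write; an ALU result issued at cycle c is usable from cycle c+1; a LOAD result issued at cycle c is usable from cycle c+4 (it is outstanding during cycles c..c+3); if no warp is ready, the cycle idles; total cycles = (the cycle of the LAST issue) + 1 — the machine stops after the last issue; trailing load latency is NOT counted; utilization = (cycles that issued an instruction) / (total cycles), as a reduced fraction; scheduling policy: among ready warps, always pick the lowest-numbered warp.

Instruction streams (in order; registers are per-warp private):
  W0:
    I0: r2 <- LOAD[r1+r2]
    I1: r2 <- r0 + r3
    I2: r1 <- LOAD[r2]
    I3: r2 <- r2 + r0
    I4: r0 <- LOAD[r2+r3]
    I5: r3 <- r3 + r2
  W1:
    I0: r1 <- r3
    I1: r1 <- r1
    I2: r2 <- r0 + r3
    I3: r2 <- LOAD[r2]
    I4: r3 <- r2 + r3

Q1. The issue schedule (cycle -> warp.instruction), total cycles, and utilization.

cycle 0: W0.I0
cycle 1: W1.I0
cycle 2: W1.I1
cycle 3: W1.I2
cycle 4: W0.I1
cycle 5: W0.I2
cycle 6: W0.I3
cycle 7: W0.I4
cycle 8: W0.I5
cycle 9: W1.I3
cycle 10: idle
cycle 11: idle
cycle 12: idle
cycle 13: W1.I4

Answer: 14 cycles, utilization 11/14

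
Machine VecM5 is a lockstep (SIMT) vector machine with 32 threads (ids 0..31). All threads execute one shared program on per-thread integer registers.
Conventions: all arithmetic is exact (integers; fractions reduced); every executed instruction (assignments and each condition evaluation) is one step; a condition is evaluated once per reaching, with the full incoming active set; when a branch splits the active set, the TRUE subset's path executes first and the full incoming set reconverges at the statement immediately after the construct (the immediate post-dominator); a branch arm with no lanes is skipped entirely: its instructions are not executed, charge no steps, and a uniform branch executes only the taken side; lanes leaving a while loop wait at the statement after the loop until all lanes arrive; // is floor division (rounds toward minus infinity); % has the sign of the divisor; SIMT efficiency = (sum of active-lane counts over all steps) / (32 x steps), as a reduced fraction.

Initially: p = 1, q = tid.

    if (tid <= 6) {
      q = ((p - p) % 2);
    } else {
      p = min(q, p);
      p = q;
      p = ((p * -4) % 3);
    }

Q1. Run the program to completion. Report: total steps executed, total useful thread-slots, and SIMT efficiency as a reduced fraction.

Answer: 5 steps, 114 useful, 57/80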